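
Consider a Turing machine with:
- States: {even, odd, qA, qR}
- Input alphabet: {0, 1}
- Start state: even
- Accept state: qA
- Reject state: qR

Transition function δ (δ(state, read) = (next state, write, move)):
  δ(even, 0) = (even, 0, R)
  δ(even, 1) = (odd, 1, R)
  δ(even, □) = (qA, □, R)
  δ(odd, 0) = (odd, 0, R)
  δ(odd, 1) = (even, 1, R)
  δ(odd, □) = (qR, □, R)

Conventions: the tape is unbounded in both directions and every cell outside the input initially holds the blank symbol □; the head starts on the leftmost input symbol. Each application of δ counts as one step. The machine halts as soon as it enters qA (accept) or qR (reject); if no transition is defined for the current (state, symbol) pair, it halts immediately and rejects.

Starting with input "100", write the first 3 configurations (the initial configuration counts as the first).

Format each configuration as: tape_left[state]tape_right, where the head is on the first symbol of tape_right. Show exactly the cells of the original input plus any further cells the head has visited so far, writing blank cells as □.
Step 0: [even]100 (head at position 0)
Step 1: δ(even, 1) = (odd, 1, R)  ⊢  1[odd]00 (head at position 1)
Step 2: δ(odd, 0) = (odd, 0, R)  ⊢  10[odd]0 (head at position 2)

Final answer: [even]100 ⊢ 1[odd]00 ⊢ 10[odd]0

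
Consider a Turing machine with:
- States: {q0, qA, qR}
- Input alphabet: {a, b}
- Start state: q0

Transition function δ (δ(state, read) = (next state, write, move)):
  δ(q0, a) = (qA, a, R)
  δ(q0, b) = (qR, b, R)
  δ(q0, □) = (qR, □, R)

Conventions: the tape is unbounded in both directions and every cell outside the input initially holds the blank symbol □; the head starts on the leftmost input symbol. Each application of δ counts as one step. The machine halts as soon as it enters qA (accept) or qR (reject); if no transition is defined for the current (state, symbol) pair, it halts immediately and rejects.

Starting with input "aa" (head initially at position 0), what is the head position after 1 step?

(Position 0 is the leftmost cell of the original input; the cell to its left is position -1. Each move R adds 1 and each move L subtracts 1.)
Step 0: [q0]aa (head at position 0)
Step 1: δ(q0, a) = (qA, a, R)  ⊢  a[qA]a (head at position 1)
Head position after 1 step: 1

Final answer: Position 1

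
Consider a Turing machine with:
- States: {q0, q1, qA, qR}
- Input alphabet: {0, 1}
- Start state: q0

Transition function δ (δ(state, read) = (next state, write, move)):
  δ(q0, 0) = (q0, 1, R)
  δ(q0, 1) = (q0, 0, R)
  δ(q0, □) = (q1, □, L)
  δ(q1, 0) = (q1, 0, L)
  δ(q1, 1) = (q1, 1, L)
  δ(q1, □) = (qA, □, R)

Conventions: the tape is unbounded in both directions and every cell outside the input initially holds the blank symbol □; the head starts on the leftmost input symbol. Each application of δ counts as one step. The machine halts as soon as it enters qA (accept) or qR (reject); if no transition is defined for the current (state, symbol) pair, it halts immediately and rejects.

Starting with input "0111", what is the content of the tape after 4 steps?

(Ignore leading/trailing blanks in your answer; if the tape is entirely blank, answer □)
Step 0: [q0]0111 (head at position 0)
Step 1: δ(q0, 0) = (q0, 1, R)  ⊢  1[q0]111 (head at position 1)
Step 2: δ(q0, 1) = (q0, 0, R)  ⊢  10[q0]11 (head at position 2)
Step 3: δ(q0, 1) = (q0, 0, R)  ⊢  100[q0]1 (head at position 3)
Step 4: δ(q0, 1) = (q0, 0, R)  ⊢  1000[q0]□ (head at position 4)
Tape after 4 steps (ignoring surrounding blanks): 1000

Final answer: Tape: 1000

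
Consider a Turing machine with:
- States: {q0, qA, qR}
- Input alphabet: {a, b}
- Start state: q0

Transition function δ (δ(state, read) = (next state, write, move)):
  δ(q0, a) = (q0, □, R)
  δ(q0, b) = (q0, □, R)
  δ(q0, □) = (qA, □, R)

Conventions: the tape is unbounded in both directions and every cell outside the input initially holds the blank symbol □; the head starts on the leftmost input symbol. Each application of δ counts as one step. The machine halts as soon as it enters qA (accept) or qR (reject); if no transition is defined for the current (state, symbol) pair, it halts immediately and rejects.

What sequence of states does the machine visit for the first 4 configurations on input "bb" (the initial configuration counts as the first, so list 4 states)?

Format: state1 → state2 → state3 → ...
Step 0: [q0]bb (head at position 0)
Step 1: δ(q0, b) = (q0, □, R)  ⊢  □[q0]b (head at position 1)
Step 2: δ(q0, b) = (q0, □, R)  ⊢  □□[q0]□ (head at position 2)
Step 3: δ(q0, □) = (qA, □, R)  ⊢  □□□[qA]□ (head at position 3)
Reading off the states of these 4 configurations: q0 → q0 → q0 → qA

Final answer: q0 → q0 → q0 → qA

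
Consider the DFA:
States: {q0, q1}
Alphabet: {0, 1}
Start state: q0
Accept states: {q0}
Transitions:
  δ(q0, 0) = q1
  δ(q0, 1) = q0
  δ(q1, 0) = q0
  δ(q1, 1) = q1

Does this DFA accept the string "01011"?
Processing string "01011":
  q0 --0--> q1
  q1 --1--> q1
  q1 --0--> q0
  q0 --1--> q0
  q0 --1--> q0
Final state: q0
Accept states: {q0}
q0 is an accept state, so the string is accepted.

Final answer: Yes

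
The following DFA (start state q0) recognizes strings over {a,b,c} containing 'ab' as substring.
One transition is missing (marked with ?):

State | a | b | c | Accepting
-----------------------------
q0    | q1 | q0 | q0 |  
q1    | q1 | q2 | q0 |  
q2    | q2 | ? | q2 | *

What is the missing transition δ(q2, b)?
q2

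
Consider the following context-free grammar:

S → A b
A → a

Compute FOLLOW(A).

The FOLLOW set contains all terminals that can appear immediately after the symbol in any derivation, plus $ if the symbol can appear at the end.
A occurs only in S → A b, where it is immediately followed by the terminal b. So FOLLOW(A) = {b}.

Final answer: {b}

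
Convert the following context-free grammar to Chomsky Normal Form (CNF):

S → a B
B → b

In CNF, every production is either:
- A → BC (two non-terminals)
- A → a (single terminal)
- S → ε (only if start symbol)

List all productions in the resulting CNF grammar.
The grammar has no ε-productions or unit productions to eliminate.
S → a B has terminal a in a right-hand side of length ≥ 2: introduce T_a → a and use T_a in place of a.
B → b is already in CNF (single terminal) – keep it.
S → a B becomes S → T_a B.
Resulting CNF grammar (3 productions): T_a → a; B → b; S → T_a B

Final answer: T_a → a; B → b; S → T_a B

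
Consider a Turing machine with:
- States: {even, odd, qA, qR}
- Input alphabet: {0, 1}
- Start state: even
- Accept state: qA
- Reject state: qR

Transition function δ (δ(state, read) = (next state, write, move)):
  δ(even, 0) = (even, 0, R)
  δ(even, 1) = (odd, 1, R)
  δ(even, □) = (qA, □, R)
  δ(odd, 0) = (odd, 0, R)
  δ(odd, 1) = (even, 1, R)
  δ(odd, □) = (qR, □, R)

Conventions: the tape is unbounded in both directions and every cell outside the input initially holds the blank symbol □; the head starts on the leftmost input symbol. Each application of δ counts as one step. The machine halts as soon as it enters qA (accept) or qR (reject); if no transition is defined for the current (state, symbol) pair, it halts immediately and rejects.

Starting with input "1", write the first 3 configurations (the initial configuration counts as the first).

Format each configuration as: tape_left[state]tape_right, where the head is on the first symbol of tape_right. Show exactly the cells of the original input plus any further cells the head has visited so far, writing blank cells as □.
Step 0: [even]1 (head at position 0)
Step 1: δ(even, 1) = (odd, 1, R)  ⊢  1[odd]□ (head at position 1)
Step 2: δ(odd, □) = (qR, □, R)  ⊢  1□[qR]□ (head at position 2)

Final answer: [even]1 ⊢ 1[odd]□ ⊢ 1□[qR]□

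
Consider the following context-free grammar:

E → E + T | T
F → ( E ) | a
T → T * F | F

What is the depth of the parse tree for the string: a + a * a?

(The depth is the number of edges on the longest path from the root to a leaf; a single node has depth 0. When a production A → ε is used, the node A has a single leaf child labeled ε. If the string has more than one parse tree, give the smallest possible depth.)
The grammar is unambiguous; the parse tree of a + a * a is:
E → E + T at the root (depth 0).
  Left E (depth 1) → T (2) → F (3) → a (4).
  Right T (depth 1) → T * F; that T (2) → F (3) → a (4); F (2) → a (3).
The longest root-to-leaf paths have 4 edges.
Depth = 4.

Final answer: 4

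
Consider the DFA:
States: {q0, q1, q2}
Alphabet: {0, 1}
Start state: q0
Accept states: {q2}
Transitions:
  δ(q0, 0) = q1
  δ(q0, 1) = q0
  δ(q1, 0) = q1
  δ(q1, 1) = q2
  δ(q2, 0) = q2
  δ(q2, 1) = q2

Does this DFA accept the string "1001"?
Processing string "1001":
  q0 --1--> q0
  q0 --0--> q1
  q1 --0--> q1
  q1 --1--> q2
Final state: q2
Accept states: {q2}
q2 is an accept state, so the string is accepted.

Final answer: Yes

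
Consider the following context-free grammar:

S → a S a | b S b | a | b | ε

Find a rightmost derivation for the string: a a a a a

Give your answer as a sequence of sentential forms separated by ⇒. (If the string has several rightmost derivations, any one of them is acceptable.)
Start with S.
Step 1: the rightmost non-terminal is S; apply S → a S a:  a S a
Step 2: the rightmost non-terminal is S; apply S → a S a:  a a S a a
Step 3: the rightmost non-terminal is S; apply S → a:  a a a a a

Final answer: S ⇒ a S a ⇒ a a S a a ⇒ a a a a a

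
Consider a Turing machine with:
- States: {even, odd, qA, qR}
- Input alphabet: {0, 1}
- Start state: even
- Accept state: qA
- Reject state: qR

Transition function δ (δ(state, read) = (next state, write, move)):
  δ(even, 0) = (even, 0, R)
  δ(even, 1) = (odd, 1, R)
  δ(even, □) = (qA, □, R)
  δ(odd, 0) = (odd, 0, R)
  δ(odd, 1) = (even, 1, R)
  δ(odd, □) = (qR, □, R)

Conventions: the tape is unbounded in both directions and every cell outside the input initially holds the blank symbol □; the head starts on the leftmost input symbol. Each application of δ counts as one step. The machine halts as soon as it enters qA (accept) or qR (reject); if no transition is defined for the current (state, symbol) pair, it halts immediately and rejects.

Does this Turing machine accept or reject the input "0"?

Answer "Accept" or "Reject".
Step 0: [even]0 (head at position 0)
Step 1: δ(even, 0) = (even, 0, R)  ⊢  0[even]□ (head at position 1)
Step 2: δ(even, □) = (qA, □, R)  ⊢  0□[qA]□ (head at position 2)
The machine is in qA, so it halts and accepts.

Final answer: Accept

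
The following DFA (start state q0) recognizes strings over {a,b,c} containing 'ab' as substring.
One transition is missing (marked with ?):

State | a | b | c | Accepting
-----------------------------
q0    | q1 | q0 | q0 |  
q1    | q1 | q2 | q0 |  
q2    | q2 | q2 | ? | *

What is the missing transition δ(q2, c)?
q2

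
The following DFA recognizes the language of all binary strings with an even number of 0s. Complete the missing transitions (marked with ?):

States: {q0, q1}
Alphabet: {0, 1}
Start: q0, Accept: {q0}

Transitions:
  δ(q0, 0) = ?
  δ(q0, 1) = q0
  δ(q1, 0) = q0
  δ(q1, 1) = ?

What each state remembers (consistent with the given transitions and accept states):
  q0: an even number of 0s has been read so far
  q1: an odd number of 0s has been read so far
Filling in the missing entries:
  δ(q0, 0): in q0 (an even number of 0s has been read so far), after reading 0 we have: an odd number of 0s has been read so far → q1
  δ(q1, 1): in q1 (an odd number of 0s has been read so far), after reading 1 we have: an odd number of 0s has been read so far → q1

Final answer: δ(q0, 0) = q1; δ(q1, 1) = q1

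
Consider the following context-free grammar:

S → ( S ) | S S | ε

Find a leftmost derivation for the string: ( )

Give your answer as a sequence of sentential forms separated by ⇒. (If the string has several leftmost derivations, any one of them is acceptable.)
Start with S.
Step 1: the leftmost non-terminal is S; apply S → ( S ):  ( S )
Step 2: the leftmost non-terminal is S; apply S → ε:  ( )

Final answer: S ⇒ ( S ) ⇒ ( )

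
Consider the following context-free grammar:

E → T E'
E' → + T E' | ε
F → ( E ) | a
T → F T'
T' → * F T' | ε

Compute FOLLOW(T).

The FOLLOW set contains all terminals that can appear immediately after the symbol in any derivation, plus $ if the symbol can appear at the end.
Useful FIRST sets: FIRST(E') = {+, ε}, FIRST(T') = {*, ε} (both E' and T' are nullable).
FOLLOW(E): E is the start symbol → $; E appears in F → ( E ) followed by ')' → FOLLOW(E) = {), $}.
FOLLOW(E'): E' appears at the right end of E → T E' and of E' → + T E', so FOLLOW(E') ⊇ FOLLOW(E) (the second occurrence adds nothing new). FOLLOW(E') = {), $}.
FOLLOW(T): in E → T E' and E' → + T E', T is followed by E': add FIRST(E') minus ε = {+}; since E' is nullable, also add FOLLOW(E) and FOLLOW(E') = {), $}. FOLLOW(T) = {+, ), $}.

Final answer: {$, ), +}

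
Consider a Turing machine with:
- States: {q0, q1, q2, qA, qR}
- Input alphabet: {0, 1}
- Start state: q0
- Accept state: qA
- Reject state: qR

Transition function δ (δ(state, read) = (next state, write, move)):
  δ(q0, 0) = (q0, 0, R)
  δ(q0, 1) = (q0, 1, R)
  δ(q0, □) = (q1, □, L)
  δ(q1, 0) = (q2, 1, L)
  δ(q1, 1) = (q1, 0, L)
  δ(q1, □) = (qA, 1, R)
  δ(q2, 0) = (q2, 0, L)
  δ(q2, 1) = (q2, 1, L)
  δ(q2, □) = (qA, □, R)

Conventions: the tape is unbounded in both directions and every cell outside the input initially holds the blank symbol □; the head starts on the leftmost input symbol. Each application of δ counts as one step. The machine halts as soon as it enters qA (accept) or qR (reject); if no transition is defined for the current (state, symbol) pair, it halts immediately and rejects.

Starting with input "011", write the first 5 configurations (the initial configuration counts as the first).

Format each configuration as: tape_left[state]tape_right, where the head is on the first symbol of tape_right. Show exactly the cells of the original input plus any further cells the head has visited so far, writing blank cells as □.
Step 0: [q0]011 (head at position 0)
Step 1: δ(q0, 0) = (q0, 0, R)  ⊢  0[q0]11 (head at position 1)
Step 2: δ(q0, 1) = (q0, 1, R)  ⊢  01[q0]1 (head at position 2)
Step 3: δ(q0, 1) = (q0, 1, R)  ⊢  011[q0]□ (head at position 3)
Step 4: δ(q0, □) = (q1, □, L)  ⊢  01[q1]1□ (head at position 2)

Final answer: [q0]011 ⊢ 0[q0]11 ⊢ 01[q0]1 ⊢ 011[q0]□ ⊢ 01[q1]1□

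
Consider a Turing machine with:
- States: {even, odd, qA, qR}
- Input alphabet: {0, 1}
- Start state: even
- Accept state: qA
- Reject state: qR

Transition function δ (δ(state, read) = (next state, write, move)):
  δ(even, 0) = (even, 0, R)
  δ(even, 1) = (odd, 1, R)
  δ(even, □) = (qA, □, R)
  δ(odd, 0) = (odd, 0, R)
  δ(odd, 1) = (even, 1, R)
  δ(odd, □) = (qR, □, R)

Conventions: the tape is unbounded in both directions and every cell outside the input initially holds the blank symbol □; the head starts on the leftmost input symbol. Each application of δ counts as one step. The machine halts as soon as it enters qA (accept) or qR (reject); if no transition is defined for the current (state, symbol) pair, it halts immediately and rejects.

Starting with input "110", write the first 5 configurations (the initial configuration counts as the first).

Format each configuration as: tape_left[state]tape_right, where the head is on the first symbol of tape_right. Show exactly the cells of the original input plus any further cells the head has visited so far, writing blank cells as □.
Step 0: [even]110 (head at position 0)
Step 1: δ(even, 1) = (odd, 1, R)  ⊢  1[odd]10 (head at position 1)
Step 2: δ(odd, 1) = (even, 1, R)  ⊢  11[even]0 (head at position 2)
Step 3: δ(even, 0) = (even, 0, R)  ⊢  110[even]□ (head at position 3)
Step 4: δ(even, □) = (qA, □, R)  ⊢  110□[qA]□ (head at position 4)

Final answer: [even]110 ⊢ 1[odd]10 ⊢ 11[even]0 ⊢ 110[even]□ ⊢ 110□[qA]□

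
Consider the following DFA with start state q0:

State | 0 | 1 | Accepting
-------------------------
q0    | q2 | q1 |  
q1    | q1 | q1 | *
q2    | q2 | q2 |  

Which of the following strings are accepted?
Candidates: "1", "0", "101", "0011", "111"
"1": q0 → q1; q1 is accepting → accepted
"0": q0 → q2; q2 is not accepting → rejected
"101": q0 → q1 → q1 → q1; q1 is accepting → accepted
"0011": q0 → q2 → q2 → q2 → q2; q2 is not accepting → rejected
"111": q0 → q1 → q1 → q1; q1 is accepting → accepted

Final answer: "1", "101", "111"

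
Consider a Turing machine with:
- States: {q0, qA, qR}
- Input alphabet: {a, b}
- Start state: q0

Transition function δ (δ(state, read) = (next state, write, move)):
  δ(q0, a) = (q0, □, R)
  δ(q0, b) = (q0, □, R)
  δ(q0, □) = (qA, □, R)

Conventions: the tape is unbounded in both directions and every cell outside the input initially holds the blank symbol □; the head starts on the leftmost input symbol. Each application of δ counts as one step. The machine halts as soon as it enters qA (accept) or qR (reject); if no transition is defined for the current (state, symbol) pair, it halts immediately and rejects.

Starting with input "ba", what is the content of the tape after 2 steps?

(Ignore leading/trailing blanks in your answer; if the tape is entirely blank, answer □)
Step 0: [q0]ba (head at position 0)
Step 1: δ(q0, b) = (q0, □, R)  ⊢  □[q0]a (head at position 1)
Step 2: δ(q0, a) = (q0, □, R)  ⊢  □□[q0]□ (head at position 2)
Tape after 2 steps (ignoring surrounding blanks): □

Final answer: Tape: □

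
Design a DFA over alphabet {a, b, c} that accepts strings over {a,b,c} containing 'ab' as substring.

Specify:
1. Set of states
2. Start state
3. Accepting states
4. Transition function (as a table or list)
One valid DFA (any DFA recognizing the same language is acceptable):
States: {q0, q1, q2}
Start: q0
Accepting: {q2}
Transitions (accepting states marked with *):
State | a | b | c | Accepting
-----------------------------
q0    | q1 | q0 | q0 |  
q1    | q1 | q2 | q0 |  
q2    | q2 | q2 | q2 | *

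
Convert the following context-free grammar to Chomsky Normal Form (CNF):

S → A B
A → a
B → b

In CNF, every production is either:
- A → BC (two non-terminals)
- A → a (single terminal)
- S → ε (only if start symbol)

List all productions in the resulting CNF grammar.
The grammar has no ε-productions or unit productions to eliminate.
S → A B is already in CNF (two non-terminals) – keep it.
A → a is already in CNF (single terminal) – keep it.
B → b is already in CNF (single terminal) – keep it.
Resulting CNF grammar (3 productions): A → a; B → b; S → A B

Final answer: A → a; B → b; S → A B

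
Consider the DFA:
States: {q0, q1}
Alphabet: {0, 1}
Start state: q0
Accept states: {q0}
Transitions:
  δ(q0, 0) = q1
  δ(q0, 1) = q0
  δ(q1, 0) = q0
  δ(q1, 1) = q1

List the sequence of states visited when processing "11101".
Starting at q0
Read '1': q0 -> q0
Read '1': q0 -> q0
Read '1': q0 -> q0
Read '0': q0 -> q1
Read '1': q1 -> q1

Final answer: q0 -> q0 -> q0 -> q0 -> q1 -> q1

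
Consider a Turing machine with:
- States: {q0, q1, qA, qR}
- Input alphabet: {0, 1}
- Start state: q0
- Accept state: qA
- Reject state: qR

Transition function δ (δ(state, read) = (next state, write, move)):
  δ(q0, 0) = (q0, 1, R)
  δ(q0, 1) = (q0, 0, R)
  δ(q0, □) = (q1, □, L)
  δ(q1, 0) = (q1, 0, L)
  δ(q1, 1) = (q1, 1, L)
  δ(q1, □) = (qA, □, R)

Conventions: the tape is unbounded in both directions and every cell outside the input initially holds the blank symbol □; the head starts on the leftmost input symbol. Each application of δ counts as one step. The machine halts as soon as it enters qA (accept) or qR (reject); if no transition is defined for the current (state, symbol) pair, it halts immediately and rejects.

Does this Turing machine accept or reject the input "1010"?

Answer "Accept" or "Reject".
Step 0: [q0]1010 (head at position 0)
Step 1: δ(q0, 1) = (q0, 0, R)  ⊢  0[q0]010 (head at position 1)
Step 2: δ(q0, 0) = (q0, 1, R)  ⊢  01[q0]10 (head at position 2)
Step 3: δ(q0, 1) = (q0, 0, R)  ⊢  010[q0]0 (head at position 3)
Step 4: δ(q0, 0) = (q0, 1, R)  ⊢  0101[q0]□ (head at position 4)
Step 5: δ(q0, □) = (q1, □, L)  ⊢  010[q1]1□ (head at position 3)
Step 6: δ(q1, 1) = (q1, 1, L)  ⊢  01[q1]01□ (head at position 2)
Step 7: δ(q1, 0) = (q1, 0, L)  ⊢  0[q1]101□ (head at position 1)
Step 8: δ(q1, 1) = (q1, 1, L)  ⊢  [q1]0101□ (head at position 0)
Step 9: δ(q1, 0) = (q1, 0, L)  ⊢  [q1]□0101□ (head at position -1)
Step 10: δ(q1, □) = (qA, □, R)  ⊢  □[qA]0101□ (head at position 0)
The machine is in qA, so it halts and accepts.

Final answer: Accept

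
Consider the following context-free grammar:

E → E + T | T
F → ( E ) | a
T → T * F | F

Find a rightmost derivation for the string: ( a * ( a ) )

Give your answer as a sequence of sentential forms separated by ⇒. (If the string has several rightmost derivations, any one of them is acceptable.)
Start with E.
Step 1: the rightmost non-terminal is E; apply E → T:  T
Step 2: the rightmost non-terminal is T; apply T → F:  F
Step 3: the rightmost non-terminal is F; apply F → ( E ):  ( E )
Step 4: the rightmost non-terminal is E; apply E → T:  ( T )
Step 5: the rightmost non-terminal is T; apply T → T * F:  ( T * F )
Step 6: the rightmost non-terminal is F; apply F → ( E ):  ( T * ( E ) )
Step 7: the rightmost non-terminal is E; apply E → T:  ( T * ( T ) )
Step 8: the rightmost non-terminal is T; apply T → F:  ( T * ( F ) )
Step 9: the rightmost non-terminal is F; apply F → a:  ( T * ( a ) )
Step 10: the rightmost non-terminal is T; apply T → F:  ( F * ( a ) )
Step 11: the rightmost non-terminal is F; apply F → a:  ( a * ( a ) )

Final answer: E ⇒ T ⇒ F ⇒ ( E ) ⇒ ( T ) ⇒ ( T * F ) ⇒ ( T * ( E ) ) ⇒ ( T * ( T ) ) ⇒ ( T * ( F ) ) ⇒ ( T * ( a ) ) ⇒ ( F * ( a ) ) ⇒ ( a * ( a ) )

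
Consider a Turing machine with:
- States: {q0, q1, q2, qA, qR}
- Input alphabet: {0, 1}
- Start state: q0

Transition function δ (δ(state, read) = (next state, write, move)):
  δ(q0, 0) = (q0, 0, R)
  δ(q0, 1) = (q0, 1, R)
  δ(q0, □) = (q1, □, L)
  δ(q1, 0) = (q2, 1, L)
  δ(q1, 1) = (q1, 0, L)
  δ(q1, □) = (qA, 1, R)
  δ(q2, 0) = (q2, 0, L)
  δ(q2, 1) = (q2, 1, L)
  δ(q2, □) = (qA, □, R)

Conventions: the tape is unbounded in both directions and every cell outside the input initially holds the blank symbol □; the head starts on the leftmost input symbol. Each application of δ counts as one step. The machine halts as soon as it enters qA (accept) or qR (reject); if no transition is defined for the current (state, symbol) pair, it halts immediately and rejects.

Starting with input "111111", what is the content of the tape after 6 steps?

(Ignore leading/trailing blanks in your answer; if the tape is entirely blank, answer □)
Step 0: [q0]111111 (head at position 0)
Step 1: δ(q0, 1) = (q0, 1, R)  ⊢  1[q0]11111 (head at position 1)
Step 2: δ(q0, 1) = (q0, 1, R)  ⊢  11[q0]1111 (head at position 2)
Step 3: δ(q0, 1) = (q0, 1, R)  ⊢  111[q0]111 (head at position 3)
Step 4: δ(q0, 1) = (q0, 1, R)  ⊢  1111[q0]11 (head at position 4)
Step 5: δ(q0, 1) = (q0, 1, R)  ⊢  11111[q0]1 (head at position 5)
Step 6: δ(q0, 1) = (q0, 1, R)  ⊢  111111[q0]□ (head at position 6)
Tape after 6 steps (ignoring surrounding blanks): 111111

Final answer: Tape: 111111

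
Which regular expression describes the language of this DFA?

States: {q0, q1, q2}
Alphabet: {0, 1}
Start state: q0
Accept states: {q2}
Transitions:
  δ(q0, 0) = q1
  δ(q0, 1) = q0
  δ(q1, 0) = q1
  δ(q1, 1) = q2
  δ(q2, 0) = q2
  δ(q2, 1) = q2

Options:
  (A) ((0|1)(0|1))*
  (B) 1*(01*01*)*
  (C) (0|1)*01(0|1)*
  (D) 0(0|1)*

Testing sample strings against the DFA:
  '101' -> accepted
  '0011' -> accepted
  '01111' -> accepted
  '0001' -> accepted
Checking each option for a counterexample:
  (A) ((0|1)(0|1))*: ε is rejected by the DFA but matches the regex → eliminated
  (B) 1*(01*01*)*: ε is rejected by the DFA but matches the regex → eliminated
  (C) (0|1)*01(0|1)*: agrees with the DFA on all strings of length ≤ 4
  (D) 0(0|1)*: '0' is rejected by the DFA but matches the regex → eliminated
Only (C) (0|1)*01(0|1)* is consistent with the DFA.

Final answer: (C) (0|1)*01(0|1)*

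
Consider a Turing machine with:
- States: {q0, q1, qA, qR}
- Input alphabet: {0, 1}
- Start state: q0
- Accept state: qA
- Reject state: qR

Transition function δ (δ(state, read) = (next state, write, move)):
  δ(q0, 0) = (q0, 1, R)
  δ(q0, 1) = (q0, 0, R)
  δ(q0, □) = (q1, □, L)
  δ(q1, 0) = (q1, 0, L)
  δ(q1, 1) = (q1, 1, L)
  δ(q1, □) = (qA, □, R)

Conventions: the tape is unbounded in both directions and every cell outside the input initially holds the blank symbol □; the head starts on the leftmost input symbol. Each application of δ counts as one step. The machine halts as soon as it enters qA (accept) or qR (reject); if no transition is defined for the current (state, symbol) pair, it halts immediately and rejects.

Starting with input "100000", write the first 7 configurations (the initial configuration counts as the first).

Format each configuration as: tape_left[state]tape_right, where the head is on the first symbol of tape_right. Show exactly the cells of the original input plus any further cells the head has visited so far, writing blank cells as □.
Step 0: [q0]100000 (head at position 0)
Step 1: δ(q0, 1) = (q0, 0, R)  ⊢  0[q0]00000 (head at position 1)
Step 2: δ(q0, 0) = (q0, 1, R)  ⊢  01[q0]0000 (head at position 2)
Step 3: δ(q0, 0) = (q0, 1, R)  ⊢  011[q0]000 (head at position 3)
Step 4: δ(q0, 0) = (q0, 1, R)  ⊢  0111[q0]00 (head at position 4)
Step 5: δ(q0, 0) = (q0, 1, R)  ⊢  01111[q0]0 (head at position 5)
Step 6: δ(q0, 0) = (q0, 1, R)  ⊢  011111[q0]□ (head at position 6)

Final answer: [q0]100000 ⊢ 0[q0]00000 ⊢ 01[q0]0000 ⊢ 011[q0]000 ⊢ 0111[q0]00 ⊢ 01111[q0]0 ⊢ 011111[q0]□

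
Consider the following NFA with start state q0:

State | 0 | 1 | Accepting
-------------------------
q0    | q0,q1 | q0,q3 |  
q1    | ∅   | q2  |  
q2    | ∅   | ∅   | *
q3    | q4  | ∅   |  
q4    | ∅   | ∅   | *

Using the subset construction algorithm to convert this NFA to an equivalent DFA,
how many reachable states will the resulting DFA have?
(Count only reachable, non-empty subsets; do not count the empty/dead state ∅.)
Start subset: {q0}
{q0}: on 0 → {q0, q1}, on 1 → {q0, q3}
{q0, q1}: on 0 → {q0, q1}, on 1 → {q0, q2, q3}
{q0, q3}: on 0 → {q0, q1, q4}, on 1 → {q0, q3}
{q0, q2, q3}: on 0 → {q0, q1, q4}, on 1 → {q0, q3}
{q0, q1, q4}: on 0 → {q0, q1}, on 1 → {q0, q2, q3}
Reachable non-empty subsets: {q0}, {q0, q1}, {q0, q3}, {q0, q2, q3}, {q0, q1, q4} — 5 in total.

Final answer: 5 states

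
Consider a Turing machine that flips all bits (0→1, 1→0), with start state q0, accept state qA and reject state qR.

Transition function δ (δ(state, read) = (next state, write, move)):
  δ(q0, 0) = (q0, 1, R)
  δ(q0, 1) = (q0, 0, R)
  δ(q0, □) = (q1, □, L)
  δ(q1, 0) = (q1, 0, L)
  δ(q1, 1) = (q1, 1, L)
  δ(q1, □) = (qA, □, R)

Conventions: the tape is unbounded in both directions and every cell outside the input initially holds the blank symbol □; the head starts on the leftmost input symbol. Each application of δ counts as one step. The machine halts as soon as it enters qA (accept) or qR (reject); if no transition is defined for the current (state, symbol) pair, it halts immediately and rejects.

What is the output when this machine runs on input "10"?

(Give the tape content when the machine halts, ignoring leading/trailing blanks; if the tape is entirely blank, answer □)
Step 0: [q0]10 (head at position 0)
Step 1: δ(q0, 1) = (q0, 0, R)  ⊢  0[q0]0 (head at position 1)
Step 2: δ(q0, 0) = (q0, 1, R)  ⊢  01[q0]□ (head at position 2)
Step 3: δ(q0, □) = (q1, □, L)  ⊢  0[q1]1□ (head at position 1)
Step 4: δ(q1, 1) = (q1, 1, L)  ⊢  [q1]01□ (head at position 0)
Step 5: δ(q1, 0) = (q1, 0, L)  ⊢  [q1]□01□ (head at position -1)
Step 6: δ(q1, □) = (qA, □, R)  ⊢  □[qA]01□ (head at position 0)
The machine is in qA, so it halts and accepts.
Tape content when halted (ignoring surrounding blanks): 01

Final answer: Output: 01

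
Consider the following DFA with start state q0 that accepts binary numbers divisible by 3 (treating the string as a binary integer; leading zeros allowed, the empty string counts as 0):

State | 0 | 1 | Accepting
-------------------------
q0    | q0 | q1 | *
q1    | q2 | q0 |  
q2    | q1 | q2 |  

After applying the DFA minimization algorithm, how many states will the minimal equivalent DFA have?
All 3 states are reachable from q0, so none can be removed as unreachable.
Table-filling: first mark every (accepting, non-accepting) pair as distinguishable (accepting: {q0}; non-accepting: {q1, q2}).
Round 1: (q1, q2) on '1' go to q0 and q2, already distinguishable → mark.
Every pair of states is distinguishable, so the DFA is already minimal.
Equivalence classes: {q0}, {q1}, {q2} → 3 states.

Final answer: 3 states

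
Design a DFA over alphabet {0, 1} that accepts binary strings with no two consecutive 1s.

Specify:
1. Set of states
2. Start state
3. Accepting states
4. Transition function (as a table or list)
One valid DFA (any DFA recognizing the same language is acceptable):
States: {q0, q1, dead}
Start: q0
Accepting: {q0, q1}
Transitions (accepting states marked with *):
State | 0 | 1 | Accepting
-------------------------
q0    | q0 | q1 | *
q1    | q0 | dead | *
dead  | dead | dead |  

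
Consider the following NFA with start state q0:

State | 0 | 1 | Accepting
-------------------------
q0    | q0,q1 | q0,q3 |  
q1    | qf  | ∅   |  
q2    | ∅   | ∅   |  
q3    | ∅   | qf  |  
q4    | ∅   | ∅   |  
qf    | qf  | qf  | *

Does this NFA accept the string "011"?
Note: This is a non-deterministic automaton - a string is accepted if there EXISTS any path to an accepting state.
Track the set of states the NFA could be in: start {q0}
Read '0': {q0} → {q0, q1}
Read '1': {q0, q1} → {q0, q3}
Read '1': {q0, q3} → {q0, q3, qf}
Final set {q0, q3, qf} contains accepting state(s) {qf} → accepted.

Final answer: Yes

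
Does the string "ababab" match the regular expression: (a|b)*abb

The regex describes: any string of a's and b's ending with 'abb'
No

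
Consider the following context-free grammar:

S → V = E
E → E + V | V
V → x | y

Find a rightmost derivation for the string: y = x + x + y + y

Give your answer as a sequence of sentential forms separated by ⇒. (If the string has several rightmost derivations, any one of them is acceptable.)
Start with S.
Step 1: the rightmost non-terminal is S; apply S → V = E:  V = E
Step 2: the rightmost non-terminal is E; apply E → E + V:  V = E + V
Step 3: the rightmost non-terminal is V; apply V → y:  V = E + y
Step 4: the rightmost non-terminal is E; apply E → E + V:  V = E + V + y
Step 5: the rightmost non-terminal is V; apply V → y:  V = E + y + y
Step 6: the rightmost non-terminal is E; apply E → E + V:  V = E + V + y + y
Step 7: the rightmost non-terminal is V; apply V → x:  V = E + x + y + y
Step 8: the rightmost non-terminal is E; apply E → V:  V = V + x + y + y
Step 9: the rightmost non-terminal is V; apply V → x:  V = x + x + y + y
Step 10: the rightmost non-terminal is V; apply V → y:  y = x + x + y + y

Final answer: S ⇒ V = E ⇒ V = E + V ⇒ V = E + y ⇒ V = E + V + y ⇒ V = E + y + y ⇒ V = E + V + y + y ⇒ V = E + x + y + y ⇒ V = V + x + y + y ⇒ V = x + x + y + y ⇒ y = x + x + y + y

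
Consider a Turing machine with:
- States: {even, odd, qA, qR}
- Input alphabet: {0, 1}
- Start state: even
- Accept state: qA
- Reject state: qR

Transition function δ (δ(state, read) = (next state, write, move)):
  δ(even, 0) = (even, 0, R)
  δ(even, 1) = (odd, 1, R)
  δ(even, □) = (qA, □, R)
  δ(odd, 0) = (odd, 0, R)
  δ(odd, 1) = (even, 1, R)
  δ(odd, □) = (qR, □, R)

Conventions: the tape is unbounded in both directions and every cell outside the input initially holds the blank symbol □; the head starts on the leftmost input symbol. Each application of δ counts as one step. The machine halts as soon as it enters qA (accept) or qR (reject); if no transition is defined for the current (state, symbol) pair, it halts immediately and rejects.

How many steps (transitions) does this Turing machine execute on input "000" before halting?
Step 0: [even]000 (head at position 0)
Step 1: δ(even, 0) = (even, 0, R)  ⊢  0[even]00 (head at position 1)
Step 2: δ(even, 0) = (even, 0, R)  ⊢  00[even]0 (head at position 2)
Step 3: δ(even, 0) = (even, 0, R)  ⊢  000[even]□ (head at position 3)
Step 4: δ(even, □) = (qA, □, R)  ⊢  000□[qA]□ (head at position 4)
The machine is in qA, so it halts and accepts.
Number of transitions executed: 4.

Final answer: 4 steps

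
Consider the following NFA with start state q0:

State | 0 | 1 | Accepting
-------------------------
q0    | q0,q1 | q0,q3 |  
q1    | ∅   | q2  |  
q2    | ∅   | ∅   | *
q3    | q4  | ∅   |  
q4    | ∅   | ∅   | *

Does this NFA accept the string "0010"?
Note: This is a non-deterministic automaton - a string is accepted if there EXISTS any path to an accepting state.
Track the set of states the NFA could be in: start {q0}
Read '0': {q0} → {q0, q1}
Read '0': {q0, q1} → {q0, q1}
Read '1': {q0, q1} → {q0, q2, q3}
Read '0': {q0, q2, q3} → {q0, q1, q4}
Final set {q0, q1, q4} contains accepting state(s) {q4} → accepted.

Final answer: Yes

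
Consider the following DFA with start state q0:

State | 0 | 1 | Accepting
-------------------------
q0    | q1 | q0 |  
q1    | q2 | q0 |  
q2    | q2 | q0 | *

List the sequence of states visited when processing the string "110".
q0 → q0 → q0 → q1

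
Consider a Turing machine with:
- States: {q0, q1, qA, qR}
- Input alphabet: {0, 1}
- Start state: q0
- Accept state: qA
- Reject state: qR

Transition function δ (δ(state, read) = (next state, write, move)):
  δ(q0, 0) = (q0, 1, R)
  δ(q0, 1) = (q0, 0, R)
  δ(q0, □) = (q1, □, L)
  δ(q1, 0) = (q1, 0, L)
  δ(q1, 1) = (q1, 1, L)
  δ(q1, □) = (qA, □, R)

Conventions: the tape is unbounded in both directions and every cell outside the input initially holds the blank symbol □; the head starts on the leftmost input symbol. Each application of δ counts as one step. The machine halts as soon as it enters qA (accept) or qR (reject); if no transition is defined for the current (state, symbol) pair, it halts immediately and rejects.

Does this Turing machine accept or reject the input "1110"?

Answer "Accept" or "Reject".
Step 0: [q0]1110 (head at position 0)
Step 1: δ(q0, 1) = (q0, 0, R)  ⊢  0[q0]110 (head at position 1)
Step 2: δ(q0, 1) = (q0, 0, R)  ⊢  00[q0]10 (head at position 2)
Step 3: δ(q0, 1) = (q0, 0, R)  ⊢  000[q0]0 (head at position 3)
Step 4: δ(q0, 0) = (q0, 1, R)  ⊢  0001[q0]□ (head at position 4)
Step 5: δ(q0, □) = (q1, □, L)  ⊢  000[q1]1□ (head at position 3)
Step 6: δ(q1, 1) = (q1, 1, L)  ⊢  00[q1]01□ (head at position 2)
Step 7: δ(q1, 0) = (q1, 0, L)  ⊢  0[q1]001□ (head at position 1)
Step 8: δ(q1, 0) = (q1, 0, L)  ⊢  [q1]0001□ (head at position 0)
Step 9: δ(q1, 0) = (q1, 0, L)  ⊢  [q1]□0001□ (head at position -1)
Step 10: δ(q1, □) = (qA, □, R)  ⊢  □[qA]0001□ (head at position 0)
The machine is in qA, so it halts and accepts.

Final answer: Accept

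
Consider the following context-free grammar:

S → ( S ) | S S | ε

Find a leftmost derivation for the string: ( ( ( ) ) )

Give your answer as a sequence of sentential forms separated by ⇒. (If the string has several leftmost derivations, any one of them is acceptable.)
Start with S.
Step 1: the leftmost non-terminal is S; apply S → ( S ):  ( S )
Step 2: the leftmost non-terminal is S; apply S → ( S ):  ( ( S ) )
Step 3: the leftmost non-terminal is S; apply S → ( S ):  ( ( ( S ) ) )
Step 4: the leftmost non-terminal is S; apply S → ε:  ( ( ( ) ) )

Final answer: S ⇒ ( S ) ⇒ ( ( S ) ) ⇒ ( ( ( S ) ) ) ⇒ ( ( ( ) ) )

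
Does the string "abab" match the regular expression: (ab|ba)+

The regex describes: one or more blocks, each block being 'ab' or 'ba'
Yes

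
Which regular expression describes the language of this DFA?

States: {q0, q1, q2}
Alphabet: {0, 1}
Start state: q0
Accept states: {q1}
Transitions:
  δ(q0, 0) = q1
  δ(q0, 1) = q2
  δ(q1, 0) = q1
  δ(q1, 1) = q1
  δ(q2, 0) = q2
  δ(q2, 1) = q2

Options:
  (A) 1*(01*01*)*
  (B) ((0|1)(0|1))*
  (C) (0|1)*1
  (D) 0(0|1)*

Testing sample strings against the DFA:
  '100' -> rejected
  '01111' -> accepted
  '10010' -> rejected
  '001' -> accepted
Checking each option for a counterexample:
  (A) 1*(01*01*)*: ε is rejected by the DFA but matches the regex → eliminated
  (B) ((0|1)(0|1))*: ε is rejected by the DFA but matches the regex → eliminated
  (C) (0|1)*1: '0' is accepted by the DFA but does not match the regex → eliminated
  (D) 0(0|1)*: agrees with the DFA on all strings of length ≤ 4
Only (D) 0(0|1)* is consistent with the DFA.

Final answer: (D) 0(0|1)*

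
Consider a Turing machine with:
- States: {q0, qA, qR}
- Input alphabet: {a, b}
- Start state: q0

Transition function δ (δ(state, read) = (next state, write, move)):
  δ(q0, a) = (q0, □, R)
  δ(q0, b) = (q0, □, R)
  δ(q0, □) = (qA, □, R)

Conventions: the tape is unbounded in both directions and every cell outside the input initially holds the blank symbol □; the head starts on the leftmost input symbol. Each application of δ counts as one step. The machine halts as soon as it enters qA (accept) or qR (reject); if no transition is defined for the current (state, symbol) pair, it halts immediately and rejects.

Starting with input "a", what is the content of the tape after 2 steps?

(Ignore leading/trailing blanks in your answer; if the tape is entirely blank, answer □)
Step 0: [q0]a (head at position 0)
Step 1: δ(q0, a) = (q0, □, R)  ⊢  □[q0]□ (head at position 1)
Step 2: δ(q0, □) = (qA, □, R)  ⊢  □□[qA]□ (head at position 2)
Tape after 2 steps (ignoring surrounding blanks): □

Final answer: Tape: □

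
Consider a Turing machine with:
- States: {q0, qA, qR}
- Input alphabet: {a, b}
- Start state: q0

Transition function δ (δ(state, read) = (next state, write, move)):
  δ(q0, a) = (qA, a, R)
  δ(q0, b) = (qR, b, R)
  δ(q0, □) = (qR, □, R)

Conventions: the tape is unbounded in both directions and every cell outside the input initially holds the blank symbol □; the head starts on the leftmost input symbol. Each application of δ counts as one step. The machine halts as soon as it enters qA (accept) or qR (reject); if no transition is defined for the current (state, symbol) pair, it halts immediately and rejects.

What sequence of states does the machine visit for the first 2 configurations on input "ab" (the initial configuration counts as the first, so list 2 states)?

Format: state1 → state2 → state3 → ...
Step 0: [q0]ab (head at position 0)
Step 1: δ(q0, a) = (qA, a, R)  ⊢  a[qA]b (head at position 1)
Reading off the states of these 2 configurations: q0 → qA

Final answer: q0 → qA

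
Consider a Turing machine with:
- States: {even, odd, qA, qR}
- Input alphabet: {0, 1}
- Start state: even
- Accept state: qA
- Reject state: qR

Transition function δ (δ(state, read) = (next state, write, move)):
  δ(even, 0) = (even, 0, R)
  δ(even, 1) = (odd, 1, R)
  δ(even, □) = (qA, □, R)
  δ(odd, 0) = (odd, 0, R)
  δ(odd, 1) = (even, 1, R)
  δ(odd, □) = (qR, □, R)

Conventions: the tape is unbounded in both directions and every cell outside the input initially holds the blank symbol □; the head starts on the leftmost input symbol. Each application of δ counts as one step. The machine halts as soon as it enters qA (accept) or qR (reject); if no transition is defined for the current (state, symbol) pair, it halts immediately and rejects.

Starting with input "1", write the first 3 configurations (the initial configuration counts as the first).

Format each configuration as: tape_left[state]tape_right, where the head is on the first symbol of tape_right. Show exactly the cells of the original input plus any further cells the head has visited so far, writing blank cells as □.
Step 0: [even]1 (head at position 0)
Step 1: δ(even, 1) = (odd, 1, R)  ⊢  1[odd]□ (head at position 1)
Step 2: δ(odd, □) = (qR, □, R)  ⊢  1□[qR]□ (head at position 2)

Final answer: [even]1 ⊢ 1[odd]□ ⊢ 1□[qR]□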